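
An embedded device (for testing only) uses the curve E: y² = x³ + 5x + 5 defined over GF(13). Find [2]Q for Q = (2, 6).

(12, 8)

tangent at (2, 6): λ = (3·2² + 5)/(2·6) ≡ 4/12. 12⁻¹ ≡ 12 (mod 13) since 12·12 = 144 ≡ 1, so λ ≡ 4·12 ≡ 9.
  x = λ² - 2 - 2 = 81 - 4 ≡ 12; y = λ·(2 - 12) - 6 ≡ 8. → (12, 8)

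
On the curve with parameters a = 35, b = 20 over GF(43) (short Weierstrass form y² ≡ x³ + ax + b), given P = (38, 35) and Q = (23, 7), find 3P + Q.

(17, 14)

First 3P:
Repeated addition: build up to 3P.
2P: tangent at (38, 35): λ = (3·38² + 35)/(2·35) ≡ 24/27. 27⁻¹ ≡ 8 (mod 43) since 27·8 = 216 ≡ 1, so λ ≡ 24·8 ≡ 20.
  x = λ² - 38 - 38 = 400 - 76 ≡ 23; y = λ·(38 - 23) - 35 ≡ 7. → (23, 7)
3P: (23, 7) + (38, 35). λ = (35 - 7)/(38 - 23) ≡ 28/15 mod 43. 15⁻¹ ≡ 23 (mod 43) since 15·23 = 345 ≡ 1, so λ ≡ 42.
  x = λ² - 23 - 38 = 1764 - 61 ≡ 26; y = λ·(23 - 26) - 7 ≡ 39. → (26, 39)
3P = (26, 39).
Finally 3P + Q:
(26, 39) + (23, 7). λ = (7 - 39)/(23 - 26) ≡ 11/40 mod 43. 40⁻¹ ≡ 14 (mod 43), so λ ≡ 25.
  x = λ² - 26 - 23 = 625 - 49 ≡ 17; y = λ·(26 - 17) - 39 ≡ 14. → (17, 14)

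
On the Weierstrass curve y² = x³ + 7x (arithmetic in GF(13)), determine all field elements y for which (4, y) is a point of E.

1, 12

x³ + 7x + 0 = 92 ≡ 1 (mod 13).
Square roots of 1 mod 13: 1 and 12 (since 1² = 1 ≡ 1).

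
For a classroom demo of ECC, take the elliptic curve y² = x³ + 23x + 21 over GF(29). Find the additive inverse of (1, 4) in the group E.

-(1, 4) = (1, -4 mod 29) = (1, 25).

(1, 25)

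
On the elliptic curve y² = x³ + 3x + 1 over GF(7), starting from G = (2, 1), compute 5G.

(3, 4)

Repeated addition: build up to 5G.
2G: tangent at (2, 1): λ = (3·2² + 3)/(2·1) ≡ 1/2. 2⁻¹ ≡ 4 (mod 7) since 2·4 = 8 ≡ 1, so λ ≡ 1·4 ≡ 4.
  x = λ² - 2 - 2 = 16 - 4 ≡ 5; y = λ·(2 - 5) - 1 ≡ 1. → (5, 1)
3G: (5, 1) + (2, 1). λ = (1 - 1)/(2 - 5) ≡ 0/4 mod 7. 4⁻¹ ≡ 2 (mod 7) since 4·2 = 8 ≡ 1, so λ ≡ 0.
  x = λ² - 5 - 2 = 0 - 7 ≡ 0; y = λ·(5 - 0) - 1 ≡ 6. → (0, 6)
4G: (0, 6) + (2, 1). λ = (1 - 6)/(2 - 0) ≡ 2/2 mod 7. 2⁻¹ ≡ 4 (mod 7), so λ ≡ 1.
  x = λ² - 0 - 2 = 1 - 2 ≡ 6; y = λ·(0 - 6) - 6 ≡ 2. → (6, 2)
5G: (6, 2) + (2, 1). λ = (1 - 2)/(2 - 6) ≡ 6/3 mod 7. 3⁻¹ ≡ 5 (mod 7) since 3·5 = 15 ≡ 1, so λ ≡ 2.
  x = λ² - 6 - 2 = 4 - 8 ≡ 3; y = λ·(6 - 3) - 2 ≡ 4. → (3, 4)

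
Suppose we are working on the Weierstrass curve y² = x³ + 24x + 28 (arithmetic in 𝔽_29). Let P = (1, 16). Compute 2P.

(21, 7)

tangent at (1, 16): λ = (3·1² + 24)/(2·16) ≡ 27/3. 3⁻¹ ≡ 10 (mod 29), so λ ≡ 27·10 ≡ 9.
  x = λ² - 1 - 1 = 81 - 2 ≡ 21; y = λ·(1 - 21) - 16 ≡ 7. → (21, 7)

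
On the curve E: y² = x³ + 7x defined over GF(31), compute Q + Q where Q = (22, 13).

tangent at (22, 13): λ = (3·22² + 7)/(2·13) ≡ 2/26. 26⁻¹ ≡ 6 (mod 31), so λ ≡ 2·6 ≡ 12.
  x = λ² - 22 - 22 = 144 - 44 ≡ 7; y = λ·(22 - 7) - 13 ≡ 12. → (7, 12)

(7, 12)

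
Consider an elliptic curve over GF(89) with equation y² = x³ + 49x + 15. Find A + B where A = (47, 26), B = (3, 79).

(61, 3)

(47, 26) + (3, 79). λ = (79 - 26)/(3 - 47) ≡ 53/45 mod 89. 45⁻¹ ≡ 2 (mod 89), so λ ≡ 17.
  x = λ² - 47 - 3 = 289 - 50 ≡ 61; y = λ·(47 - 61) - 26 ≡ 3. → (61, 3)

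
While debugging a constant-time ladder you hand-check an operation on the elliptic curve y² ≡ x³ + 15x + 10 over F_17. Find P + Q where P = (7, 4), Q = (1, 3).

(7, 4) + (1, 3). λ = (3 - 4)/(1 - 7) ≡ 16/11 mod 17. 11⁻¹ ≡ 14 (mod 17), so λ ≡ 3.
  x = λ² - 7 - 1 = 9 - 8 ≡ 1; y = λ·(7 - 1) - 4 ≡ 14. → (1, 14)

(1, 14)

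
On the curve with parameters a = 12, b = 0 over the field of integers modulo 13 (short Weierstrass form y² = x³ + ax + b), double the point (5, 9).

(0, 0)

tangent at (5, 9): λ = (3·5² + 12)/(2·9) ≡ 9/5. 5⁻¹ ≡ 8 (mod 13), so λ ≡ 9·8 ≡ 7.
  x = λ² - 5 - 5 = 49 - 10 ≡ 0; y = λ·(5 - 0) - 9 ≡ 0. → (0, 0)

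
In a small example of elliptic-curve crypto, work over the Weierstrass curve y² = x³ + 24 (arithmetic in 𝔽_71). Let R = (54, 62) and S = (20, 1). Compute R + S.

(54, 62) + (20, 1). λ = (1 - 62)/(20 - 54) ≡ 10/37 mod 71. 37⁻¹ ≡ 48 (mod 71) since 37·48 = 1776 ≡ 1, so λ ≡ 54.
  x = λ² - 54 - 20 = 2916 - 74 ≡ 2; y = λ·(54 - 2) - 62 ≡ 48. → (2, 48)

(2, 48)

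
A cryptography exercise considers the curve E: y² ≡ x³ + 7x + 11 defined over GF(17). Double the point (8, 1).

(3, 12)

tangent at (8, 1): λ = (3·8² + 7)/(2·1) ≡ 12/2. 2⁻¹ ≡ 9 (mod 17), so λ ≡ 12·9 ≡ 6.
  x = λ² - 8 - 8 = 36 - 16 ≡ 3; y = λ·(8 - 3) - 1 ≡ 12. → (3, 12)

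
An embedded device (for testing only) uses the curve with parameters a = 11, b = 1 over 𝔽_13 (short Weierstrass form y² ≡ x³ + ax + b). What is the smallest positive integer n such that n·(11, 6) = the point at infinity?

2P: tangent at (11, 6): λ = (3·11² + 11)/(2·6) ≡ 10/12. 12⁻¹ ≡ 12 (mod 13) since 12·12 = 144 ≡ 1, so λ ≡ 10·12 ≡ 3.
  x = λ² - 11 - 11 = 9 - 22 ≡ 0; y = λ·(11 - 0) - 6 ≡ 1. → (0, 1)
3P: (0, 1) + (11, 6). λ = (6 - 1)/(11 - 0) ≡ 5/11 mod 13. 11⁻¹ ≡ 6 (mod 13) since 11·6 = 66 ≡ 1, so λ ≡ 4.
  x = λ² - 0 - 11 = 16 - 11 ≡ 5; y = λ·(0 - 5) - 1 ≡ 5. → (5, 5)
4P: (5, 5) + (11, 6). λ = (6 - 5)/(11 - 5) ≡ 1/6 mod 13. 6⁻¹ ≡ 11 (mod 13) since 6·11 = 66 ≡ 1, so λ ≡ 11.
  x = λ² - 5 - 11 = 121 - 16 ≡ 1; y = λ·(5 - 1) - 5 ≡ 0. → (1, 0)
5P: (1, 0) + (11, 6). λ = (6 - 0)/(11 - 1) ≡ 6/10 mod 13. 10⁻¹ ≡ 4 (mod 13) since 10·4 = 40 ≡ 1, so λ ≡ 11.
  x = λ² - 1 - 11 = 121 - 12 ≡ 5; y = λ·(1 - 5) - 0 ≡ 8. → (5, 8)
6P: (5, 8) + (11, 6). λ = (6 - 8)/(11 - 5) ≡ 11/6 mod 13. 6⁻¹ ≡ 11 (mod 13), so λ ≡ 4.
  x = λ² - 5 - 11 = 16 - 16 ≡ 0; y = λ·(5 - 0) - 8 ≡ 12. → (0, 12)
7P: (0, 12) + (11, 6). λ = (6 - 12)/(11 - 0) ≡ 7/11 mod 13. 11⁻¹ ≡ 6 (mod 13), so λ ≡ 3.
  x = λ² - 0 - 11 = 9 - 11 ≡ 11; y = λ·(0 - 11) - 12 ≡ 7. → (11, 7)
8P: (11, 7) + (11, 6): same x and y₁ ≡ -y₂, so the sum is the point at infinity.
8P = the point at infinity, so the order is 8.

8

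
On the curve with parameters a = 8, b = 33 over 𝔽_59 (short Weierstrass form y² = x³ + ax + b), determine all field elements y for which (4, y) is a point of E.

none

x³ + 8x + 33 = 129 ≡ 11 (mod 59).
11 is a non-residue mod 59; no y exists.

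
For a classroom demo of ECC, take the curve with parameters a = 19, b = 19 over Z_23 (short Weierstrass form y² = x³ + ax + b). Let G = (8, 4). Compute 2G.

(13, 5)

tangent at (8, 4): λ = (3·8² + 19)/(2·4) ≡ 4/8. 8⁻¹ ≡ 3 (mod 23) since 8·3 = 24 ≡ 1, so λ ≡ 4·3 ≡ 12.
  x = λ² - 8 - 8 = 144 - 16 ≡ 13; y = λ·(8 - 13) - 4 ≡ 5. → (13, 5)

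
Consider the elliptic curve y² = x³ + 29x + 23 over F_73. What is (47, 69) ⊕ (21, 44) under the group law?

(11, 33)

(47, 69) + (21, 44). λ = (44 - 69)/(21 - 47) ≡ 48/47 mod 73. 47⁻¹ ≡ 14 (mod 73) since 47·14 = 658 ≡ 1, so λ ≡ 15.
  x = λ² - 47 - 21 = 225 - 68 ≡ 11; y = λ·(47 - 11) - 69 ≡ 33. → (11, 33)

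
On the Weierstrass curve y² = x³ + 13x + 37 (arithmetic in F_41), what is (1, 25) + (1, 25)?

(29, 30)

tangent at (1, 25): λ = (3·1² + 13)/(2·25) ≡ 16/9. 9⁻¹ ≡ 32 (mod 41) since 9·32 = 288 ≡ 1, so λ ≡ 16·32 ≡ 20.
  x = λ² - 1 - 1 = 400 - 2 ≡ 29; y = λ·(1 - 29) - 25 ≡ 30. → (29, 30)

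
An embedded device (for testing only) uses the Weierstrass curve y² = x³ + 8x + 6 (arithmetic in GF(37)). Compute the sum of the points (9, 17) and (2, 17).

(26, 20)

(9, 17) + (2, 17). λ = (17 - 17)/(2 - 9) ≡ 0/30 mod 37. 30⁻¹ ≡ 21 (mod 37) since 30·21 = 630 ≡ 1, so λ ≡ 0.
  x = λ² - 9 - 2 = 0 - 11 ≡ 26; y = λ·(9 - 26) - 17 ≡ 20. → (26, 20)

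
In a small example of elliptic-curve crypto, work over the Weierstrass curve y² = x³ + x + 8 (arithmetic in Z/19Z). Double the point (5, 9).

tangent at (5, 9): λ = (3·5² + 1)/(2·9) ≡ 0/18. 18⁻¹ ≡ 18 (mod 19) since 18·18 = 324 ≡ 1, so λ ≡ 0·18 ≡ 0.
  x = λ² - 5 - 5 = 0 - 10 ≡ 9; y = λ·(5 - 9) - 9 ≡ 10. → (9, 10)

(9, 10)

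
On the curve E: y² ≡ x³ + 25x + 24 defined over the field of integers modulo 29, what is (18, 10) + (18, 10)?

(26, 3)

tangent at (18, 10): λ = (3·18² + 25)/(2·10) ≡ 11/20. 20⁻¹ ≡ 16 (mod 29), so λ ≡ 11·16 ≡ 2.
  x = λ² - 18 - 18 = 4 - 36 ≡ 26; y = λ·(18 - 26) - 10 ≡ 3. → (26, 3)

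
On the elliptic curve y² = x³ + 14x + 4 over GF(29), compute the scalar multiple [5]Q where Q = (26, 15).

O

Double-and-add on 5 = (101)₂. Start with Q = (26, 15) for the leading 1-bit.
double: tangent at (26, 15): λ = (3·26² + 14)/(2·15) ≡ 12/1. 1⁻¹ ≡ 1 (mod 29), so λ ≡ 12·1 ≡ 12.
  x = λ² - 26 - 26 = 144 - 52 ≡ 5; y = λ·(26 - 5) - 15 ≡ 5. → (5, 5)
double: tangent at (5, 5): λ = (3·5² + 14)/(2·5) ≡ 2/10. 10⁻¹ ≡ 3 (mod 29), so λ ≡ 2·3 ≡ 6.
  x = λ² - 5 - 5 = 36 - 10 ≡ 26; y = λ·(5 - 26) - 5 ≡ 14. → (26, 14)
add Q: (26, 14) + (26, 15): same x and y₁ ≡ -y₂, so the sum is O.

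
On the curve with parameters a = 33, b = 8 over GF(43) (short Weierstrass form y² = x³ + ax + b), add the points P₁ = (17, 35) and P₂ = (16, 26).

(17, 35) + (16, 26). λ = (26 - 35)/(16 - 17) ≡ 34/42 mod 43. 42⁻¹ ≡ 42 (mod 43), so λ ≡ 9.
  x = λ² - 17 - 16 = 81 - 33 ≡ 5; y = λ·(17 - 5) - 35 ≡ 30. → (5, 30)

(5, 30)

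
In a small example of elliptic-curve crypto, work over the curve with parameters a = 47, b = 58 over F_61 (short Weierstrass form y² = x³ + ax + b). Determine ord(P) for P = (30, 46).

2P: tangent at (30, 46): λ = (3·30² + 47)/(2·46) ≡ 2/31. 31⁻¹ ≡ 2 (mod 61), so λ ≡ 2·2 ≡ 4.
  x = λ² - 30 - 30 = 16 - 60 ≡ 17; y = λ·(30 - 17) - 46 ≡ 6. → (17, 6)
3P: (17, 6) + (30, 46). λ = (46 - 6)/(30 - 17) ≡ 40/13 mod 61. 13⁻¹ ≡ 47 (mod 61), so λ ≡ 50.
  x = λ² - 17 - 30 = 2500 - 47 ≡ 13; y = λ·(17 - 13) - 6 ≡ 11. → (13, 11)
4P: (13, 11) + (30, 46). λ = (46 - 11)/(30 - 13) ≡ 35/17 mod 61. 17⁻¹ ≡ 18 (mod 61) since 17·18 = 306 ≡ 1, so λ ≡ 20.
  x = λ² - 13 - 30 = 400 - 43 ≡ 52; y = λ·(13 - 52) - 11 ≡ 2. → (52, 2)
5P: (52, 2) + (30, 46). λ = (46 - 2)/(30 - 52) ≡ 44/39 mod 61. 39⁻¹ ≡ 36 (mod 61), so λ ≡ 59.
  x = λ² - 52 - 30 = 3481 - 82 ≡ 44; y = λ·(52 - 44) - 2 ≡ 43. → (44, 43)
6P: (44, 43) + (30, 46). λ = (46 - 43)/(30 - 44) ≡ 3/47 mod 61. 47⁻¹ ≡ 13 (mod 61), so λ ≡ 39.
  x = λ² - 44 - 30 = 1521 - 74 ≡ 44; y = λ·(44 - 44) - 43 ≡ 18. → (44, 18)
7P: (44, 18) + (30, 46). λ = (46 - 18)/(30 - 44) ≡ 28/47 mod 61. 47⁻¹ ≡ 13 (mod 61) since 47·13 = 611 ≡ 1, so λ ≡ 59.
  x = λ² - 44 - 30 = 3481 - 74 ≡ 52; y = λ·(44 - 52) - 18 ≡ 59. → (52, 59)
8P: (52, 59) + (30, 46). λ = (46 - 59)/(30 - 52) ≡ 48/39 mod 61. 39⁻¹ ≡ 36 (mod 61), so λ ≡ 20.
  x = λ² - 52 - 30 = 400 - 82 ≡ 13; y = λ·(52 - 13) - 59 ≡ 50. → (13, 50)
9P: (13, 50) + (30, 46). λ = (46 - 50)/(30 - 13) ≡ 57/17 mod 61. 17⁻¹ ≡ 18 (mod 61), so λ ≡ 50.
  x = λ² - 13 - 30 = 2500 - 43 ≡ 17; y = λ·(13 - 17) - 50 ≡ 55. → (17, 55)
10P: (17, 55) + (30, 46). λ = (46 - 55)/(30 - 17) ≡ 52/13 mod 61. 13⁻¹ ≡ 47 (mod 61), so λ ≡ 4.
  x = λ² - 17 - 30 = 16 - 47 ≡ 30; y = λ·(17 - 30) - 55 ≡ 15. → (30, 15)
11P: (30, 15) + (30, 46): same x and y₁ ≡ -y₂, so the sum is the point at infinity.
11P = the point at infinity, so the order is 11.

11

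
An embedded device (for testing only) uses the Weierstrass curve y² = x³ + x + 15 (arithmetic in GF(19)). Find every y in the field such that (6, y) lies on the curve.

x³ + 1x + 15 = 237 ≡ 9 (mod 19).
Square roots of 9 mod 19: 3 and 16 (since 3² = 9 ≡ 9).

3, 16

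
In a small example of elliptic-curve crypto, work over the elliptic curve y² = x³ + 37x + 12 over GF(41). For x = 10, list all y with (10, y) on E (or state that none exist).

x³ + 37x + 12 = 1382 ≡ 29 (mod 41).
29 is a non-residue mod 41; no y exists.

none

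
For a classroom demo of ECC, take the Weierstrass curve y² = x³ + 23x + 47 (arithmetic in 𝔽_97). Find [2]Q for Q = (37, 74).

tangent at (37, 74): λ = (3·37² + 23)/(2·74) ≡ 56/51. 51⁻¹ ≡ 78 (mod 97) since 51·78 = 3978 ≡ 1, so λ ≡ 56·78 ≡ 3.
  x = λ² - 37 - 37 = 9 - 74 ≡ 32; y = λ·(37 - 32) - 74 ≡ 38. → (32, 38)

(32, 38)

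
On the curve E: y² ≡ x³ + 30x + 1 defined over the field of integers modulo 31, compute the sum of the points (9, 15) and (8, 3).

(3, 26)

(9, 15) + (8, 3). λ = (3 - 15)/(8 - 9) ≡ 19/30 mod 31. 30⁻¹ ≡ 30 (mod 31) since 30·30 = 900 ≡ 1, so λ ≡ 12.
  x = λ² - 9 - 8 = 144 - 17 ≡ 3; y = λ·(9 - 3) - 15 ≡ 26. → (3, 26)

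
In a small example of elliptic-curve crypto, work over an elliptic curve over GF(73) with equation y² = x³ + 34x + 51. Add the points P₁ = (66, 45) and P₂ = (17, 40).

(69, 56)

(66, 45) + (17, 40). λ = (40 - 45)/(17 - 66) ≡ 68/24 mod 73. 24⁻¹ ≡ 70 (mod 73) since 24·70 = 1680 ≡ 1, so λ ≡ 15.
  x = λ² - 66 - 17 = 225 - 83 ≡ 69; y = λ·(66 - 69) - 45 ≡ 56. → (69, 56)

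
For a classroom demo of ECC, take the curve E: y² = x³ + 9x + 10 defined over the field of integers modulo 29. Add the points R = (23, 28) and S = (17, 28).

(23, 28) + (17, 28). λ = (28 - 28)/(17 - 23) ≡ 0/23 mod 29. 23⁻¹ ≡ 24 (mod 29) since 23·24 = 552 ≡ 1, so λ ≡ 0.
  x = λ² - 23 - 17 = 0 - 40 ≡ 18; y = λ·(23 - 18) - 28 ≡ 1. → (18, 1)

(18, 1)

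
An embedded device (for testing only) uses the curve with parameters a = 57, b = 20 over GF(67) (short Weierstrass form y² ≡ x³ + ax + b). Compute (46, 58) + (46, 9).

The two points share x = 46 and their y-coordinates satisfy 58 + 9 ≡ 0 (mod 67), so they are inverses. Their sum is ∞.

O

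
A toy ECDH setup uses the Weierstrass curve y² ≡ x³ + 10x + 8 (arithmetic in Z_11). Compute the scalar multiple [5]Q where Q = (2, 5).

Double-and-add on 5 = (101)₂. Start with Q = (2, 5) for the leading 1-bit.
double: tangent at (2, 5): λ = (3·2² + 10)/(2·5) ≡ 0/10. 10⁻¹ ≡ 10 (mod 11), so λ ≡ 0·10 ≡ 0.
  x = λ² - 2 - 2 = 0 - 4 ≡ 7; y = λ·(2 - 7) - 5 ≡ 6. → (7, 6)
double: tangent at (7, 6): λ = (3·7² + 10)/(2·6) ≡ 3/1. 1⁻¹ ≡ 1 (mod 11), so λ ≡ 3·1 ≡ 3.
  x = λ² - 7 - 7 = 9 - 14 ≡ 6; y = λ·(7 - 6) - 6 ≡ 8. → (6, 8)
add Q: (6, 8) + (2, 5). λ = (5 - 8)/(2 - 6) ≡ 8/7 mod 11. 7⁻¹ ≡ 8 (mod 11) since 7·8 = 56 ≡ 1, so λ ≡ 9.
  x = λ² - 6 - 2 = 81 - 8 ≡ 7; y = λ·(6 - 7) - 8 ≡ 5. → (7, 5)

(7, 5)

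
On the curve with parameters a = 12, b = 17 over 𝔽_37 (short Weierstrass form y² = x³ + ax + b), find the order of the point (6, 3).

2P: tangent at (6, 3): λ = (3·6² + 12)/(2·3) ≡ 9/6. 6⁻¹ ≡ 31 (mod 37) since 6·31 = 186 ≡ 1, so λ ≡ 9·31 ≡ 20.
  x = λ² - 6 - 6 = 400 - 12 ≡ 18; y = λ·(6 - 18) - 3 ≡ 16. → (18, 16)
3P: (18, 16) + (6, 3). λ = (3 - 16)/(6 - 18) ≡ 24/25 mod 37. 25⁻¹ ≡ 3 (mod 37) since 25·3 = 75 ≡ 1, so λ ≡ 35.
  x = λ² - 18 - 6 = 1225 - 24 ≡ 17; y = λ·(18 - 17) - 16 ≡ 19. → (17, 19)
4P: (17, 19) + (6, 3). λ = (3 - 19)/(6 - 17) ≡ 21/26 mod 37. 26⁻¹ ≡ 10 (mod 37), so λ ≡ 25.
  x = λ² - 17 - 6 = 625 - 23 ≡ 10; y = λ·(17 - 10) - 19 ≡ 8. → (10, 8)
5P: (10, 8) + (6, 3). λ = (3 - 8)/(6 - 10) ≡ 32/33 mod 37. 33⁻¹ ≡ 9 (mod 37) since 33·9 = 297 ≡ 1, so λ ≡ 29.
  x = λ² - 10 - 6 = 841 - 16 ≡ 11; y = λ·(10 - 11) - 8 ≡ 0. → (11, 0)
6P: (11, 0) + (6, 3). λ = (3 - 0)/(6 - 11) ≡ 3/32 mod 37. 32⁻¹ ≡ 22 (mod 37), so λ ≡ 29.
  x = λ² - 11 - 6 = 841 - 17 ≡ 10; y = λ·(11 - 10) - 0 ≡ 29. → (10, 29)
7P: (10, 29) + (6, 3). λ = (3 - 29)/(6 - 10) ≡ 11/33 mod 37. 33⁻¹ ≡ 9 (mod 37), so λ ≡ 25.
  x = λ² - 10 - 6 = 625 - 16 ≡ 17; y = λ·(10 - 17) - 29 ≡ 18. → (17, 18)
8P: (17, 18) + (6, 3). λ = (3 - 18)/(6 - 17) ≡ 22/26 mod 37. 26⁻¹ ≡ 10 (mod 37), so λ ≡ 35.
  x = λ² - 17 - 6 = 1225 - 23 ≡ 18; y = λ·(17 - 18) - 18 ≡ 21. → (18, 21)
9P: (18, 21) + (6, 3). λ = (3 - 21)/(6 - 18) ≡ 19/25 mod 37. 25⁻¹ ≡ 3 (mod 37) since 25·3 = 75 ≡ 1, so λ ≡ 20.
  x = λ² - 18 - 6 = 400 - 24 ≡ 6; y = λ·(18 - 6) - 21 ≡ 34. → (6, 34)
10P: (6, 34) + (6, 3): same x and y₁ ≡ -y₂, so the sum is 𝒪.
10P = 𝒪, so the order is 10.

10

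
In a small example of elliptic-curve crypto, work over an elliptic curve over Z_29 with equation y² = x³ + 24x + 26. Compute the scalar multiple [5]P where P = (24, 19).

(27, 17)

Repeated addition: build up to 5P.
2P: tangent at (24, 19): λ = (3·24² + 24)/(2·19) ≡ 12/9. 9⁻¹ ≡ 13 (mod 29), so λ ≡ 12·13 ≡ 11.
  x = λ² - 24 - 24 = 121 - 48 ≡ 15; y = λ·(24 - 15) - 19 ≡ 22. → (15, 22)
3P: (15, 22) + (24, 19). λ = (19 - 22)/(24 - 15) ≡ 26/9 mod 29. 9⁻¹ ≡ 13 (mod 29) since 9·13 = 117 ≡ 1, so λ ≡ 19.
  x = λ² - 15 - 24 = 361 - 39 ≡ 3; y = λ·(15 - 3) - 22 ≡ 3. → (3, 3)
4P: (3, 3) + (24, 19). λ = (19 - 3)/(24 - 3) ≡ 16/21 mod 29. 21⁻¹ ≡ 18 (mod 29) since 21·18 = 378 ≡ 1, so λ ≡ 27.
  x = λ² - 3 - 24 = 729 - 27 ≡ 6; y = λ·(3 - 6) - 3 ≡ 3. → (6, 3)
5P: (6, 3) + (24, 19). λ = (19 - 3)/(24 - 6) ≡ 16/18 mod 29. 18⁻¹ ≡ 21 (mod 29), so λ ≡ 17.
  x = λ² - 6 - 24 = 289 - 30 ≡ 27; y = λ·(6 - 27) - 3 ≡ 17. → (27, 17)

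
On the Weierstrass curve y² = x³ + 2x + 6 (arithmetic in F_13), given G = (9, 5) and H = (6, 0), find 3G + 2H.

(10, 8)

First 3G:
Repeated addition: build up to 3G.
2G: tangent at (9, 5): λ = (3·9² + 2)/(2·5) ≡ 11/10. 10⁻¹ ≡ 4 (mod 13) since 10·4 = 40 ≡ 1, so λ ≡ 11·4 ≡ 5.
  x = λ² - 9 - 9 = 25 - 18 ≡ 7; y = λ·(9 - 7) - 5 ≡ 5. → (7, 5)
3G: (7, 5) + (9, 5). λ = (5 - 5)/(9 - 7) ≡ 0/2 mod 13. 2⁻¹ ≡ 7 (mod 13) since 2·7 = 14 ≡ 1, so λ ≡ 0.
  x = λ² - 7 - 9 = 0 - 16 ≡ 10; y = λ·(7 - 10) - 5 ≡ 8. → (10, 8)
3G = (10, 8).
Next 2H:
Repeated addition: build up to 2H.
2H: (6, 0) + (6, 0): same x and y₁ ≡ -y₂, so the sum is 𝒪.
2H = 𝒪.
Finally 3G + 2H:
(10, 8) + 𝒪 = (10, 8) (identity).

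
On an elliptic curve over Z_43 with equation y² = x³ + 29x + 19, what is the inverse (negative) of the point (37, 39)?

(37, 4)

-(37, 39) = (37, -39 mod 43) = (37, 4).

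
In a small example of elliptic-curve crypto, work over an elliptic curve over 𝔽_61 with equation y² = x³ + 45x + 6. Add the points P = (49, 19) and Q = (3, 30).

(54, 18)

(49, 19) + (3, 30). λ = (30 - 19)/(3 - 49) ≡ 11/15 mod 61. 15⁻¹ ≡ 57 (mod 61) since 15·57 = 855 ≡ 1, so λ ≡ 17.
  x = λ² - 49 - 3 = 289 - 52 ≡ 54; y = λ·(49 - 54) - 19 ≡ 18. → (54, 18)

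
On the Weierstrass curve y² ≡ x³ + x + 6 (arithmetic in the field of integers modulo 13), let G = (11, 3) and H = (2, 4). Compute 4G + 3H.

First 4G:
Repeated addition: build up to 4G.
2G: tangent at (11, 3): λ = (3·11² + 1)/(2·3) ≡ 0/6. 6⁻¹ ≡ 11 (mod 13), so λ ≡ 0·11 ≡ 0.
  x = λ² - 11 - 11 = 0 - 22 ≡ 4; y = λ·(11 - 4) - 3 ≡ 10. → (4, 10)
3G: (4, 10) + (11, 3). λ = (3 - 10)/(11 - 4) ≡ 6/7 mod 13. 7⁻¹ ≡ 2 (mod 13), so λ ≡ 12.
  x = λ² - 4 - 11 = 144 - 15 ≡ 12; y = λ·(4 - 12) - 10 ≡ 11. → (12, 11)
4G: (12, 11) + (11, 3). λ = (3 - 11)/(11 - 12) ≡ 5/12 mod 13. 12⁻¹ ≡ 12 (mod 13), so λ ≡ 8.
  x = λ² - 12 - 11 = 64 - 23 ≡ 2; y = λ·(12 - 2) - 11 ≡ 4. → (2, 4)
4G = (2, 4).
Next 3H:
Repeated addition: build up to 3H.
2H: tangent at (2, 4): λ = (3·2² + 1)/(2·4) ≡ 0/8. 8⁻¹ ≡ 5 (mod 13) since 8·5 = 40 ≡ 1, so λ ≡ 0·5 ≡ 0.
  x = λ² - 2 - 2 = 0 - 4 ≡ 9; y = λ·(2 - 9) - 4 ≡ 9. → (9, 9)
3H: (9, 9) + (2, 4). λ = (4 - 9)/(2 - 9) ≡ 8/6 mod 13. 6⁻¹ ≡ 11 (mod 13), so λ ≡ 10.
  x = λ² - 9 - 2 = 100 - 11 ≡ 11; y = λ·(9 - 11) - 9 ≡ 10. → (11, 10)
3H = (11, 10).
Finally 4G + 3H:
(2, 4) + (11, 10). λ = (10 - 4)/(11 - 2) ≡ 6/9 mod 13. 9⁻¹ ≡ 3 (mod 13) since 9·3 = 27 ≡ 1, so λ ≡ 5.
  x = λ² - 2 - 11 = 25 - 13 ≡ 12; y = λ·(2 - 12) - 4 ≡ 11. → (12, 11)

(12, 11)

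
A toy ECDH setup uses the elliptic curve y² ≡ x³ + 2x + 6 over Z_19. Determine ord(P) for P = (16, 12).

4

2P: tangent at (16, 12): λ = (3·16² + 2)/(2·12) ≡ 10/5. 5⁻¹ ≡ 4 (mod 19) since 5·4 = 20 ≡ 1, so λ ≡ 10·4 ≡ 2.
  x = λ² - 16 - 16 = 4 - 32 ≡ 10; y = λ·(16 - 10) - 12 ≡ 0. → (10, 0)
3P: (10, 0) + (16, 12). λ = (12 - 0)/(16 - 10) ≡ 12/6 mod 19. 6⁻¹ ≡ 16 (mod 19) since 6·16 = 96 ≡ 1, so λ ≡ 2.
  x = λ² - 10 - 16 = 4 - 26 ≡ 16; y = λ·(10 - 16) - 0 ≡ 7. → (16, 7)
4P: (16, 7) + (16, 12): same x and y₁ ≡ -y₂, so the sum is O.
4P = O, so the order is 4.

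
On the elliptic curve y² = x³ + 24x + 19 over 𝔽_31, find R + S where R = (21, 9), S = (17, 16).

(29, 5)

(21, 9) + (17, 16). λ = (16 - 9)/(17 - 21) ≡ 7/27 mod 31. 27⁻¹ ≡ 23 (mod 31) since 27·23 = 621 ≡ 1, so λ ≡ 6.
  x = λ² - 21 - 17 = 36 - 38 ≡ 29; y = λ·(21 - 29) - 9 ≡ 5. → (29, 5)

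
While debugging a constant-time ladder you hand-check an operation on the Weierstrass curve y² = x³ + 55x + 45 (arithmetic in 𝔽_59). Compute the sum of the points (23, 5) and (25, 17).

(23, 5) + (25, 17). λ = (17 - 5)/(25 - 23) ≡ 12/2 mod 59. 2⁻¹ ≡ 30 (mod 59), so λ ≡ 6.
  x = λ² - 23 - 25 = 36 - 48 ≡ 47; y = λ·(23 - 47) - 5 ≡ 28. → (47, 28)

(47, 28)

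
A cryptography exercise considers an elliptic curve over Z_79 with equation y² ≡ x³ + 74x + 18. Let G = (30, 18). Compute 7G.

Repeated addition: build up to 7G.
2G: tangent at (30, 18): λ = (3·30² + 74)/(2·18) ≡ 9/36. 36⁻¹ ≡ 11 (mod 79) since 36·11 = 396 ≡ 1, so λ ≡ 9·11 ≡ 20.
  x = λ² - 30 - 30 = 400 - 60 ≡ 24; y = λ·(30 - 24) - 18 ≡ 23. → (24, 23)
3G: (24, 23) + (30, 18). λ = (18 - 23)/(30 - 24) ≡ 74/6 mod 79. 6⁻¹ ≡ 66 (mod 79), so λ ≡ 65.
  x = λ² - 24 - 30 = 4225 - 54 ≡ 63; y = λ·(24 - 63) - 23 ≡ 49. → (63, 49)
4G: (63, 49) + (30, 18). λ = (18 - 49)/(30 - 63) ≡ 48/46 mod 79. 46⁻¹ ≡ 67 (mod 79), so λ ≡ 56.
  x = λ² - 63 - 30 = 3136 - 93 ≡ 41; y = λ·(63 - 41) - 49 ≡ 77. → (41, 77)
5G: (41, 77) + (30, 18). λ = (18 - 77)/(30 - 41) ≡ 20/68 mod 79. 68⁻¹ ≡ 43 (mod 79), so λ ≡ 70.
  x = λ² - 41 - 30 = 4900 - 71 ≡ 10; y = λ·(41 - 10) - 77 ≡ 39. → (10, 39)
6G: (10, 39) + (30, 18). λ = (18 - 39)/(30 - 10) ≡ 58/20 mod 79. 20⁻¹ ≡ 4 (mod 79) since 20·4 = 80 ≡ 1, so λ ≡ 74.
  x = λ² - 10 - 30 = 5476 - 40 ≡ 64; y = λ·(10 - 64) - 39 ≡ 73. → (64, 73)
7G: (64, 73) + (30, 18). λ = (18 - 73)/(30 - 64) ≡ 24/45 mod 79. 45⁻¹ ≡ 72 (mod 79), so λ ≡ 69.
  x = λ² - 64 - 30 = 4761 - 94 ≡ 6; y = λ·(64 - 6) - 73 ≡ 58. → (6, 58)

(6, 58)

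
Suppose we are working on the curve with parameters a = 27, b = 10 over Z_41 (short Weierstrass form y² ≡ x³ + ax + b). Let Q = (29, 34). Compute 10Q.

Double-and-add on 10 = (1010)₂. Start with Q = (29, 34) for the leading 1-bit.
double: tangent at (29, 34): λ = (3·29² + 27)/(2·34) ≡ 8/27. 27⁻¹ ≡ 38 (mod 41), so λ ≡ 8·38 ≡ 17.
  x = λ² - 29 - 29 = 289 - 58 ≡ 26; y = λ·(29 - 26) - 34 ≡ 17. → (26, 17)
double: tangent at (26, 17): λ = (3·26² + 27)/(2·17) ≡ 5/34. 34⁻¹ ≡ 35 (mod 41) since 34·35 = 1190 ≡ 1, so λ ≡ 5·35 ≡ 11.
  x = λ² - 26 - 26 = 121 - 52 ≡ 28; y = λ·(26 - 28) - 17 ≡ 2. → (28, 2)
add Q: (28, 2) + (29, 34). λ = (34 - 2)/(29 - 28) ≡ 32/1 mod 41. 1⁻¹ ≡ 1 (mod 41), so λ ≡ 32.
  x = λ² - 28 - 29 = 1024 - 57 ≡ 24; y = λ·(28 - 24) - 2 ≡ 3. → (24, 3)
double: tangent at (24, 3): λ = (3·24² + 27)/(2·3) ≡ 33/6. 6⁻¹ ≡ 7 (mod 41) since 6·7 = 42 ≡ 1, so λ ≡ 33·7 ≡ 26.
  x = λ² - 24 - 24 = 676 - 48 ≡ 13; y = λ·(24 - 13) - 3 ≡ 37. → (13, 37)

(13, 37)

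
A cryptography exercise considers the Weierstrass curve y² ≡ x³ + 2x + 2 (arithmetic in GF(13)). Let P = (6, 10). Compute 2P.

tangent at (6, 10): λ = (3·6² + 2)/(2·10) ≡ 6/7. 7⁻¹ ≡ 2 (mod 13) since 7·2 = 14 ≡ 1, so λ ≡ 6·2 ≡ 12.
  x = λ² - 6 - 6 = 144 - 12 ≡ 2; y = λ·(6 - 2) - 10 ≡ 12. → (2, 12)

(2, 12)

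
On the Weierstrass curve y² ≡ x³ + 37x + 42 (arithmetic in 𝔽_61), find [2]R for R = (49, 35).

tangent at (49, 35): λ = (3·49² + 37)/(2·35) ≡ 42/9. 9⁻¹ ≡ 34 (mod 61) since 9·34 = 306 ≡ 1, so λ ≡ 42·34 ≡ 25.
  x = λ² - 49 - 49 = 625 - 98 ≡ 39; y = λ·(49 - 39) - 35 ≡ 32. → (39, 32)

(39, 32)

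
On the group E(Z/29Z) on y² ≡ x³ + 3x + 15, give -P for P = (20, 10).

-(20, 10) = (20, -10 mod 29) = (20, 19).

(20, 19)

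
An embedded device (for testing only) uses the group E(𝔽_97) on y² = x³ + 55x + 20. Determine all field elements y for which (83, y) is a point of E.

17, 80

x³ + 55x + 20 = 576372 ≡ 95 (mod 97).
Square roots of 95 mod 97: 17 and 80 (since 17² = 289 ≡ 95).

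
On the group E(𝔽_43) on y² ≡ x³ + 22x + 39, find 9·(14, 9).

(5, 4)

Write P = (14, 9).
Double-and-add on 9 = (1001)₂. Start with P = (14, 9) for the leading 1-bit.
double: tangent at (14, 9): λ = (3·14² + 22)/(2·9) ≡ 8/18. 18⁻¹ ≡ 12 (mod 43) since 18·12 = 216 ≡ 1, so λ ≡ 8·12 ≡ 10.
  x = λ² - 14 - 14 = 100 - 28 ≡ 29; y = λ·(14 - 29) - 9 ≡ 13. → (29, 13)
double: tangent at (29, 13): λ = (3·29² + 22)/(2·13) ≡ 8/26. 26⁻¹ ≡ 5 (mod 43) since 26·5 = 130 ≡ 1, so λ ≡ 8·5 ≡ 40.
  x = λ² - 29 - 29 = 1600 - 58 ≡ 37; y = λ·(29 - 37) - 13 ≡ 11. → (37, 11)
double: tangent at (37, 11): λ = (3·37² + 22)/(2·11) ≡ 1/22. 22⁻¹ ≡ 2 (mod 43) since 22·2 = 44 ≡ 1, so λ ≡ 1·2 ≡ 2.
  x = λ² - 37 - 37 = 4 - 74 ≡ 16; y = λ·(37 - 16) - 11 ≡ 31. → (16, 31)
add P: (16, 31) + (14, 9). λ = (9 - 31)/(14 - 16) ≡ 21/41 mod 43. 41⁻¹ ≡ 21 (mod 43), so λ ≡ 11.
  x = λ² - 16 - 14 = 121 - 30 ≡ 5; y = λ·(16 - 5) - 31 ≡ 4. → (5, 4)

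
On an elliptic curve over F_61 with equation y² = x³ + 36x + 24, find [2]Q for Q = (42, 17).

tangent at (42, 17): λ = (3·42² + 36)/(2·17) ≡ 21/34. 34⁻¹ ≡ 9 (mod 61), so λ ≡ 21·9 ≡ 6.
  x = λ² - 42 - 42 = 36 - 84 ≡ 13; y = λ·(42 - 13) - 17 ≡ 35. → (13, 35)

(13, 35)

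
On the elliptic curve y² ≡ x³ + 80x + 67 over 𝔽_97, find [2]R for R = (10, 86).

tangent at (10, 86): λ = (3·10² + 80)/(2·86) ≡ 89/75. 75⁻¹ ≡ 22 (mod 97), so λ ≡ 89·22 ≡ 18.
  x = λ² - 10 - 10 = 324 - 20 ≡ 13; y = λ·(10 - 13) - 86 ≡ 54. → (13, 54)

(13, 54)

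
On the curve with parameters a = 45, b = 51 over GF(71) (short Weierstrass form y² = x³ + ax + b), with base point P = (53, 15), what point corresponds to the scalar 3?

Repeated addition: build up to 3P.
2P: tangent at (53, 15): λ = (3·53² + 45)/(2·15) ≡ 23/30. 30⁻¹ ≡ 45 (mod 71), so λ ≡ 23·45 ≡ 41.
  x = λ² - 53 - 53 = 1681 - 106 ≡ 13; y = λ·(53 - 13) - 15 ≡ 63. → (13, 63)
3P: (13, 63) + (53, 15). λ = (15 - 63)/(53 - 13) ≡ 23/40 mod 71. 40⁻¹ ≡ 16 (mod 71), so λ ≡ 13.
  x = λ² - 13 - 53 = 169 - 66 ≡ 32; y = λ·(13 - 32) - 63 ≡ 45. → (32, 45)

(32, 45)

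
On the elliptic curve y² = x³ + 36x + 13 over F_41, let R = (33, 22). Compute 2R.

tangent at (33, 22): λ = (3·33² + 36)/(2·22) ≡ 23/3. 3⁻¹ ≡ 14 (mod 41), so λ ≡ 23·14 ≡ 35.
  x = λ² - 33 - 33 = 1225 - 66 ≡ 11; y = λ·(33 - 11) - 22 ≡ 10. → (11, 10)

(11, 10)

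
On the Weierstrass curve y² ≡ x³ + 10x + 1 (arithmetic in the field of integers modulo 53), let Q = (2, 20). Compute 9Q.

O

Double-and-add on 9 = (1001)₂. Start with Q = (2, 20) for the leading 1-bit.
double: tangent at (2, 20): λ = (3·2² + 10)/(2·20) ≡ 22/40. 40⁻¹ ≡ 4 (mod 53) since 40·4 = 160 ≡ 1, so λ ≡ 22·4 ≡ 35.
  x = λ² - 2 - 2 = 1225 - 4 ≡ 2; y = λ·(2 - 2) - 20 ≡ 33. → (2, 33)
double: tangent at (2, 33): λ = (3·2² + 10)/(2·33) ≡ 22/13. 13⁻¹ ≡ 49 (mod 53), so λ ≡ 22·49 ≡ 18.
  x = λ² - 2 - 2 = 324 - 4 ≡ 2; y = λ·(2 - 2) - 33 ≡ 20. → (2, 20)
double: tangent at (2, 20): λ = (3·2² + 10)/(2·20) ≡ 22/40. 40⁻¹ ≡ 4 (mod 53) since 40·4 = 160 ≡ 1, so λ ≡ 22·4 ≡ 35.
  x = λ² - 2 - 2 = 1225 - 4 ≡ 2; y = λ·(2 - 2) - 20 ≡ 33. → (2, 33)
add Q: (2, 33) + (2, 20): same x and y₁ ≡ -y₂, so the sum is the point at infinity.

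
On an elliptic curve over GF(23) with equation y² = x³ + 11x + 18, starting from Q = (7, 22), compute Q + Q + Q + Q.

(20, 21)

Repeated addition: build up to 4Q.
2Q: tangent at (7, 22): λ = (3·7² + 11)/(2·22) ≡ 20/21. 21⁻¹ ≡ 11 (mod 23), so λ ≡ 20·11 ≡ 13.
  x = λ² - 7 - 7 = 169 - 14 ≡ 17; y = λ·(7 - 17) - 22 ≡ 9. → (17, 9)
3Q: (17, 9) + (7, 22). λ = (22 - 9)/(7 - 17) ≡ 13/13 mod 23. 13⁻¹ ≡ 16 (mod 23), so λ ≡ 1.
  x = λ² - 17 - 7 = 1 - 24 ≡ 0; y = λ·(17 - 0) - 9 ≡ 8. → (0, 8)
4Q: (0, 8) + (7, 22). λ = (22 - 8)/(7 - 0) ≡ 14/7 mod 23. 7⁻¹ ≡ 10 (mod 23), so λ ≡ 2.
  x = λ² - 0 - 7 = 4 - 7 ≡ 20; y = λ·(0 - 20) - 8 ≡ 21. → (20, 21)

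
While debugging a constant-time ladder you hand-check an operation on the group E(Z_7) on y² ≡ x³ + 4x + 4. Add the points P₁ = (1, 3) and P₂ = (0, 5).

(1, 3) + (0, 5). λ = (5 - 3)/(0 - 1) ≡ 2/6 mod 7. 6⁻¹ ≡ 6 (mod 7), so λ ≡ 5.
  x = λ² - 1 - 0 = 25 - 1 ≡ 3; y = λ·(1 - 3) - 3 ≡ 1. → (3, 1)

(3, 1)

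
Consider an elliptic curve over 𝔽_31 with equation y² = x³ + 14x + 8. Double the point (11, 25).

tangent at (11, 25): λ = (3·11² + 14)/(2·25) ≡ 5/19. 19⁻¹ ≡ 18 (mod 31) since 19·18 = 342 ≡ 1, so λ ≡ 5·18 ≡ 28.
  x = λ² - 11 - 11 = 784 - 22 ≡ 18; y = λ·(11 - 18) - 25 ≡ 27. → (18, 27)

(18, 27)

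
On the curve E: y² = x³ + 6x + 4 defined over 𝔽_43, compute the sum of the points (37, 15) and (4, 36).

(12, 16)

(37, 15) + (4, 36). λ = (36 - 15)/(4 - 37) ≡ 21/10 mod 43. 10⁻¹ ≡ 13 (mod 43) since 10·13 = 130 ≡ 1, so λ ≡ 15.
  x = λ² - 37 - 4 = 225 - 41 ≡ 12; y = λ·(37 - 12) - 15 ≡ 16. → (12, 16)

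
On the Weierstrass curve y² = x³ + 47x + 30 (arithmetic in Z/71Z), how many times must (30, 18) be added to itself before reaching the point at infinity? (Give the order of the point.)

3

2P: tangent at (30, 18): λ = (3·30² + 47)/(2·18) ≡ 49/36. 36⁻¹ ≡ 2 (mod 71), so λ ≡ 49·2 ≡ 27.
  x = λ² - 30 - 30 = 729 - 60 ≡ 30; y = λ·(30 - 30) - 18 ≡ 53. → (30, 53)
3P: (30, 53) + (30, 18): same x and y₁ ≡ -y₂, so the sum is the point at infinity.
3P = the point at infinity, so the order is 3.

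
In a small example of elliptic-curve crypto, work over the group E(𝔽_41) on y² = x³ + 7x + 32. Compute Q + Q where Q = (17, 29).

tangent at (17, 29): λ = (3·17² + 7)/(2·29) ≡ 13/17. 17⁻¹ ≡ 29 (mod 41) since 17·29 = 493 ≡ 1, so λ ≡ 13·29 ≡ 8.
  x = λ² - 17 - 17 = 64 - 34 ≡ 30; y = λ·(17 - 30) - 29 ≡ 31. → (30, 31)

(30, 31)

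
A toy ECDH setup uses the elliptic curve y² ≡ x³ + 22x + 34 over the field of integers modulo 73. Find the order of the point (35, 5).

2P: tangent at (35, 5): λ = (3·35² + 22)/(2·5) ≡ 47/10. 10⁻¹ ≡ 22 (mod 73) since 10·22 = 220 ≡ 1, so λ ≡ 47·22 ≡ 12.
  x = λ² - 35 - 35 = 144 - 70 ≡ 1; y = λ·(35 - 1) - 5 ≡ 38. → (1, 38)
3P: (1, 38) + (35, 5). λ = (5 - 38)/(35 - 1) ≡ 40/34 mod 73. 34⁻¹ ≡ 58 (mod 73) since 34·58 = 1972 ≡ 1, so λ ≡ 57.
  x = λ² - 1 - 35 = 3249 - 36 ≡ 1; y = λ·(1 - 1) - 38 ≡ 35. → (1, 35)
4P: (1, 35) + (35, 5). λ = (5 - 35)/(35 - 1) ≡ 43/34 mod 73. 34⁻¹ ≡ 58 (mod 73), so λ ≡ 12.
  x = λ² - 1 - 35 = 144 - 36 ≡ 35; y = λ·(1 - 35) - 35 ≡ 68. → (35, 68)
5P: (35, 68) + (35, 5): same x and y₁ ≡ -y₂, so the sum is ∞.
5P = ∞, so the order is 5.

5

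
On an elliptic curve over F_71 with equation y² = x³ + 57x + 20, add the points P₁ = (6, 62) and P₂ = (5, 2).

(6, 62) + (5, 2). λ = (2 - 62)/(5 - 6) ≡ 11/70 mod 71. 70⁻¹ ≡ 70 (mod 71), so λ ≡ 60.
  x = λ² - 6 - 5 = 3600 - 11 ≡ 39; y = λ·(6 - 39) - 62 ≡ 17. → (39, 17)

(39, 17)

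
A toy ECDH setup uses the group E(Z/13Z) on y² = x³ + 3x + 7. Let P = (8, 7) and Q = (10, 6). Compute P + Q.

(5, 11)

(8, 7) + (10, 6). λ = (6 - 7)/(10 - 8) ≡ 12/2 mod 13. 2⁻¹ ≡ 7 (mod 13), so λ ≡ 6.
  x = λ² - 8 - 10 = 36 - 18 ≡ 5; y = λ·(8 - 5) - 7 ≡ 11. → (5, 11)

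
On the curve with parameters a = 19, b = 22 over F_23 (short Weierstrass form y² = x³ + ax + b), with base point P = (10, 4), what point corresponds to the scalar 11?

(9, 18)

Repeated addition: build up to 11P.
2P: tangent at (10, 4): λ = (3·10² + 19)/(2·4) ≡ 20/8. 8⁻¹ ≡ 3 (mod 23) since 8·3 = 24 ≡ 1, so λ ≡ 20·3 ≡ 14.
  x = λ² - 10 - 10 = 196 - 20 ≡ 15; y = λ·(10 - 15) - 4 ≡ 18. → (15, 18)
3P: (15, 18) + (10, 4). λ = (4 - 18)/(10 - 15) ≡ 9/18 mod 23. 18⁻¹ ≡ 9 (mod 23) since 18·9 = 162 ≡ 1, so λ ≡ 12.
  x = λ² - 15 - 10 = 144 - 25 ≡ 4; y = λ·(15 - 4) - 18 ≡ 22. → (4, 22)
4P: (4, 22) + (10, 4). λ = (4 - 22)/(10 - 4) ≡ 5/6 mod 23. 6⁻¹ ≡ 4 (mod 23), so λ ≡ 20.
  x = λ² - 4 - 10 = 400 - 14 ≡ 18; y = λ·(4 - 18) - 22 ≡ 20. → (18, 20)
5P: (18, 20) + (10, 4). λ = (4 - 20)/(10 - 18) ≡ 7/15 mod 23. 15⁻¹ ≡ 20 (mod 23) since 15·20 = 300 ≡ 1, so λ ≡ 2.
  x = λ² - 18 - 10 = 4 - 28 ≡ 22; y = λ·(18 - 22) - 20 ≡ 18. → (22, 18)
6P: (22, 18) + (10, 4). λ = (4 - 18)/(10 - 22) ≡ 9/11 mod 23. 11⁻¹ ≡ 21 (mod 23) since 11·21 = 231 ≡ 1, so λ ≡ 5.
  x = λ² - 22 - 10 = 25 - 32 ≡ 16; y = λ·(22 - 16) - 18 ≡ 12. → (16, 12)
7P: (16, 12) + (10, 4). λ = (4 - 12)/(10 - 16) ≡ 15/17 mod 23. 17⁻¹ ≡ 19 (mod 23) since 17·19 = 323 ≡ 1, so λ ≡ 9.
  x = λ² - 16 - 10 = 81 - 26 ≡ 9; y = λ·(16 - 9) - 12 ≡ 5. → (9, 5)
8P: (9, 5) + (10, 4). λ = (4 - 5)/(10 - 9) ≡ 22/1 mod 23. 1⁻¹ ≡ 1 (mod 23), so λ ≡ 22.
  x = λ² - 9 - 10 = 484 - 19 ≡ 5; y = λ·(9 - 5) - 5 ≡ 14. → (5, 14)
9P: (5, 14) + (10, 4). λ = (4 - 14)/(10 - 5) ≡ 13/5 mod 23. 5⁻¹ ≡ 14 (mod 23), so λ ≡ 21.
  x = λ² - 5 - 10 = 441 - 15 ≡ 12; y = λ·(5 - 12) - 14 ≡ 0. → (12, 0)
10P: (12, 0) + (10, 4). λ = (4 - 0)/(10 - 12) ≡ 4/21 mod 23. 21⁻¹ ≡ 11 (mod 23), so λ ≡ 21.
  x = λ² - 12 - 10 = 441 - 22 ≡ 5; y = λ·(12 - 5) - 0 ≡ 9. → (5, 9)
11P: (5, 9) + (10, 4). λ = (4 - 9)/(10 - 5) ≡ 18/5 mod 23. 5⁻¹ ≡ 14 (mod 23), so λ ≡ 22.
  x = λ² - 5 - 10 = 484 - 15 ≡ 9; y = λ·(5 - 9) - 9 ≡ 18. → (9, 18)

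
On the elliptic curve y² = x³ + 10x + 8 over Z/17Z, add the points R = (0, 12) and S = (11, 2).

(5, 8)

(0, 12) + (11, 2). λ = (2 - 12)/(11 - 0) ≡ 7/11 mod 17. 11⁻¹ ≡ 14 (mod 17), so λ ≡ 13.
  x = λ² - 0 - 11 = 169 - 11 ≡ 5; y = λ·(0 - 5) - 12 ≡ 8. → (5, 8)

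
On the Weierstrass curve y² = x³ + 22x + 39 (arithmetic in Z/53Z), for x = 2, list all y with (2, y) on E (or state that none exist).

12, 41

x³ + 22x + 39 = 91 ≡ 38 (mod 53).
Square roots of 38 mod 53: 12 and 41 (since 12² = 144 ≡ 38).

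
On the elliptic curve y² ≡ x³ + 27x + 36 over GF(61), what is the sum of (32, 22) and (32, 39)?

The two points share x = 32 and their y-coordinates satisfy 22 + 39 ≡ 0 (mod 61), so they are inverses. Their sum is O.

O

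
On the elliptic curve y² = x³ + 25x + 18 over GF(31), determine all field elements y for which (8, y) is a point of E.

none

x³ + 25x + 18 = 730 ≡ 17 (mod 31).
17 is a non-residue mod 31; no y exists.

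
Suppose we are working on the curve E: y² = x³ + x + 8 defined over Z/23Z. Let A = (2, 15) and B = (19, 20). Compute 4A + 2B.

First 4A:
Double-and-add on 4 = (100)₂. Start with A = (2, 15) for the leading 1-bit.
double: tangent at (2, 15): λ = (3·2² + 1)/(2·15) ≡ 13/7. 7⁻¹ ≡ 10 (mod 23) since 7·10 = 70 ≡ 1, so λ ≡ 13·10 ≡ 15.
  x = λ² - 2 - 2 = 225 - 4 ≡ 14; y = λ·(2 - 14) - 15 ≡ 12. → (14, 12)
double: tangent at (14, 12): λ = (3·14² + 1)/(2·12) ≡ 14/1. 1⁻¹ ≡ 1 (mod 23) since 1·1 = 1 ≡ 1, so λ ≡ 14·1 ≡ 14.
  x = λ² - 14 - 14 = 196 - 28 ≡ 7; y = λ·(14 - 7) - 12 ≡ 17. → (7, 17)
4A = (7, 17).
Next 2B:
Repeated addition: build up to 2B.
2B: tangent at (19, 20): λ = (3·19² + 1)/(2·20) ≡ 3/17. 17⁻¹ ≡ 19 (mod 23) since 17·19 = 323 ≡ 1, so λ ≡ 3·19 ≡ 11.
  x = λ² - 19 - 19 = 121 - 38 ≡ 14; y = λ·(19 - 14) - 20 ≡ 12. → (14, 12)
2B = (14, 12).
Finally 4A + 2B:
(7, 17) + (14, 12). λ = (12 - 17)/(14 - 7) ≡ 18/7 mod 23. 7⁻¹ ≡ 10 (mod 23) since 7·10 = 70 ≡ 1, so λ ≡ 19.
  x = λ² - 7 - 14 = 361 - 21 ≡ 18; y = λ·(7 - 18) - 17 ≡ 4. → (18, 4)

(18, 4)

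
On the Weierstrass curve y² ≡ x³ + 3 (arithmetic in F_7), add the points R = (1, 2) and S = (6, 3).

(2, 2)

(1, 2) + (6, 3). λ = (3 - 2)/(6 - 1) ≡ 1/5 mod 7. 5⁻¹ ≡ 3 (mod 7) since 5·3 = 15 ≡ 1, so λ ≡ 3.
  x = λ² - 1 - 6 = 9 - 7 ≡ 2; y = λ·(1 - 2) - 2 ≡ 2. → (2, 2)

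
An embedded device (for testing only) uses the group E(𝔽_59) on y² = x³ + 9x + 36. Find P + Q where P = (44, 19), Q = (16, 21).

(44, 19) + (16, 21). λ = (21 - 19)/(16 - 44) ≡ 2/31 mod 59. 31⁻¹ ≡ 40 (mod 59) since 31·40 = 1240 ≡ 1, so λ ≡ 21.
  x = λ² - 44 - 16 = 441 - 60 ≡ 27; y = λ·(44 - 27) - 19 ≡ 43. → (27, 43)

(27, 43)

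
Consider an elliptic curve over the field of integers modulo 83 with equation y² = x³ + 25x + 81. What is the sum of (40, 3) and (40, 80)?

O

The two points share x = 40 and their y-coordinates satisfy 3 + 80 ≡ 0 (mod 83), so they are inverses. Their sum is O.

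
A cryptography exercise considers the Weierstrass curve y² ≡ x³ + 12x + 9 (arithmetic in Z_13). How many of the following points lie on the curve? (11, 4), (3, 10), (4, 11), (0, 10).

3

(11, 4): 4² ≡ 3, rhs ≡ 3 → on.
(3, 10): 10² ≡ 9, rhs ≡ 7 → off.
(4, 11): 11² ≡ 4, rhs ≡ 4 → on.
(0, 10): 10² ≡ 9, rhs ≡ 9 → on.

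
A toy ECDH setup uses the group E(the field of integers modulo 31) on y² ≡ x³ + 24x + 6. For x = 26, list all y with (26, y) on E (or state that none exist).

3, 28

x³ + 24x + 6 = 18206 ≡ 9 (mod 31).
Square roots of 9 mod 31: 3 and 28 (since 3² = 9 ≡ 9).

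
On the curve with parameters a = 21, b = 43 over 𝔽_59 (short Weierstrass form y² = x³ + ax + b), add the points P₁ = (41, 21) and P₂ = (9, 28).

(31, 10)

(41, 21) + (9, 28). λ = (28 - 21)/(9 - 41) ≡ 7/27 mod 59. 27⁻¹ ≡ 35 (mod 59), so λ ≡ 9.
  x = λ² - 41 - 9 = 81 - 50 ≡ 31; y = λ·(41 - 31) - 21 ≡ 10. → (31, 10)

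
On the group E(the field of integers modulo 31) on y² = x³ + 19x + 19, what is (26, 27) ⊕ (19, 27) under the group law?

(17, 4)

(26, 27) + (19, 27). λ = (27 - 27)/(19 - 26) ≡ 0/24 mod 31. 24⁻¹ ≡ 22 (mod 31), so λ ≡ 0.
  x = λ² - 26 - 19 = 0 - 45 ≡ 17; y = λ·(26 - 17) - 27 ≡ 4. → (17, 4)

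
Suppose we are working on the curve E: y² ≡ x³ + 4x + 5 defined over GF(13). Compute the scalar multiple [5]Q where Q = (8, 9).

O

Double-and-add on 5 = (101)₂. Start with Q = (8, 9) for the leading 1-bit.
double: tangent at (8, 9): λ = (3·8² + 4)/(2·9) ≡ 1/5. 5⁻¹ ≡ 8 (mod 13) since 5·8 = 40 ≡ 1, so λ ≡ 1·8 ≡ 8.
  x = λ² - 8 - 8 = 64 - 16 ≡ 9; y = λ·(8 - 9) - 9 ≡ 9. → (9, 9)
double: tangent at (9, 9): λ = (3·9² + 4)/(2·9) ≡ 0/5. 5⁻¹ ≡ 8 (mod 13), so λ ≡ 0·8 ≡ 0.
  x = λ² - 9 - 9 = 0 - 18 ≡ 8; y = λ·(9 - 8) - 9 ≡ 4. → (8, 4)
add Q: (8, 4) + (8, 9): same x and y₁ ≡ -y₂, so the sum is the point at infinity.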